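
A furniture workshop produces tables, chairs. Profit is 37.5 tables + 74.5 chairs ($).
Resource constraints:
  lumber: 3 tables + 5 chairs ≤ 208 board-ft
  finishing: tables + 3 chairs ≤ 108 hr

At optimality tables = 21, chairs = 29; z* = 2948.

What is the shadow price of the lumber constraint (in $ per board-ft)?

9.5

Check each constraint at x*: lumber 208/208 (tight); finishing 108/108 (tight).
Dual feasibility on the basic columns requires 3·y_lumber + 1·y_finishing = 37.5, 5·y_lumber + 3·y_finishing = 74.5.
→ y_lumber = 9.5 and y_finishing = 9.
Shadow price of lumber = 9.5.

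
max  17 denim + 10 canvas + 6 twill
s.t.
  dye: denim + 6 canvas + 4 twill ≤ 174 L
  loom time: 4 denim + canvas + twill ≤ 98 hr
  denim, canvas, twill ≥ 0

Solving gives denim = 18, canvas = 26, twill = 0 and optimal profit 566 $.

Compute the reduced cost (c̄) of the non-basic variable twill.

Both dye and loom time are binding at x*.
From A_Bᵀ y = c: 1·y_dye + 4·y_loom time = 17; 6·y_dye + 1·y_loom time = 10.
→ y_dye = 1 and y_loom time = 4.
Reduced cost of twill: c₃ − yᵀa₃ = 6 − (1·4 + 4·1) = 6 − 8 = -2.

-2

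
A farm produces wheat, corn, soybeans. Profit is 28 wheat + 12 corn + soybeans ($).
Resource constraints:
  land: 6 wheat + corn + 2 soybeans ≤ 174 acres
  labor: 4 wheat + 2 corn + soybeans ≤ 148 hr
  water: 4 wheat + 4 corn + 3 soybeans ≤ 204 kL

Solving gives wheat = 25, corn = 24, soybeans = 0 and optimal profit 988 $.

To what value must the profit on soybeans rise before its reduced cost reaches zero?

7.5

Check each constraint at x*: land 174/174 (tight); labor 148/148 (tight); water 196/204 (slack 8).
By complementary slackness, y = 0 for the non-binding constraint.
Dual feasibility on the basic columns requires 6·y_land + 4·y_labor = 28, 1·y_land + 2·y_labor = 12.
→ y_land = 1 and y_labor = 5.5.
soybeans enters the basis when its profit ≥ yᵀa₃ = 1·2 + 5.5·1 = 7.5.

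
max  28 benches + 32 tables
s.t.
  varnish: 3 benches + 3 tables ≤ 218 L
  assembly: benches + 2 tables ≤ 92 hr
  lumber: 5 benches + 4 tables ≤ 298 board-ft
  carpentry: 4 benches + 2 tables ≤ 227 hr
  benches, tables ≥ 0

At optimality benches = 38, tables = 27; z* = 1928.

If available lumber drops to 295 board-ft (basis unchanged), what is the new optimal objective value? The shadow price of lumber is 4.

1916

Δb = -3, so new z* = 1928 + (4)·(-3) = 1928 − 12 = 1916.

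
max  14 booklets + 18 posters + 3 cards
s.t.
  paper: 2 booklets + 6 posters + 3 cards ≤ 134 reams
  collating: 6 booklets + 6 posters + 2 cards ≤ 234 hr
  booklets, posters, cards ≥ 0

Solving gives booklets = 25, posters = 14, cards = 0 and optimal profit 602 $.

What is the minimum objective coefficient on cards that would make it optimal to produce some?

Both paper and collating are binding at x*.
The binding rows give the dual system: 2·y_paper + 6·y_collating = 14 and 6·y_paper + 6·y_collating = 18.
Solving: y_paper = 1, y_collating = 2.
cards enters the basis when its profit ≥ yᵀa₃ = 1·3 + 2·2 = 7.

7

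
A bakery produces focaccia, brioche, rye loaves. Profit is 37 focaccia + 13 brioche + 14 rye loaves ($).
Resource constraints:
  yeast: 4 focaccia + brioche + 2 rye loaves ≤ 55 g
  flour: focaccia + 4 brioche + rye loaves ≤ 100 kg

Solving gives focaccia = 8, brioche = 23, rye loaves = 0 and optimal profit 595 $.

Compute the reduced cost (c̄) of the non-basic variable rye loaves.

Check each constraint at x*: yeast 55/55 (tight); flour 100/100 (tight).
The binding rows give the dual system: 4·y_yeast + 1·y_flour = 37 and 1·y_yeast + 4·y_flour = 13.
→ y_yeast = 9 and y_flour = 1.
Reduced cost of rye loaves: c₃ − yᵀa₃ = 14 − (9·2 + 1·1) = 14 − 19 = -5.

-5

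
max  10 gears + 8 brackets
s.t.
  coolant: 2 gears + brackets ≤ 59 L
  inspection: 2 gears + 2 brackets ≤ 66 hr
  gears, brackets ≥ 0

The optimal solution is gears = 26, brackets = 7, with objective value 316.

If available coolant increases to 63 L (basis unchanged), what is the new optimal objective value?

324

Both coolant and inspection are binding at x*.
Dual feasibility on the basic columns requires 2·y_coolant + 2·y_inspection = 10, 1·y_coolant + 2·y_inspection = 8.
This yields shadow prices y_coolant = 2, y_inspection = 3.
Δz = y_coolant·Δb = 2 × (4) = 8, so new z* = 316 + 8 = 324.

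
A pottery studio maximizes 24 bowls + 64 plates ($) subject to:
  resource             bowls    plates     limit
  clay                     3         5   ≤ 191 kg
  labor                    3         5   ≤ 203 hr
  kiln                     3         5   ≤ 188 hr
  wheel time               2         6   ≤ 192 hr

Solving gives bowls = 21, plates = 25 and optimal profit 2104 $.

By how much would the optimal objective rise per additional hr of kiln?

2

Binding: kiln and wheel time. Non-binding: clay (3 unused), labor (15 unused).
By complementary slackness, y = 0 for the non-binding constraints.
Dual feasibility on the basic columns requires 3·y_kiln + 2·y_wheel time = 24, 5·y_kiln + 6·y_wheel time = 64.
→ y_kiln = 2 and y_wheel time = 9.
Shadow price of kiln = 2.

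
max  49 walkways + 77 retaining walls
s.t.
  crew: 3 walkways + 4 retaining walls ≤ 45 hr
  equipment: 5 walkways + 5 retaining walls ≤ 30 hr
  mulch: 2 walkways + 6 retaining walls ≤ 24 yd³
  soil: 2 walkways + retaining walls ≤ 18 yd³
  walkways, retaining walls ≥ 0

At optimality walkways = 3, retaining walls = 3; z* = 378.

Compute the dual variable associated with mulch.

7

At the optimum: crew uses 21 of 45 (slack = 24); equipment uses 30 of 30 (binding); mulch uses 24 of 24 (binding); soil uses 9 of 18 (slack = 9).
Since crew, soil are not tight, their duals are 0.
From A_Bᵀ y = c: 5·y_equipment + 2·y_mulch = 49; 5·y_equipment + 6·y_mulch = 77.
Solving: y_equipment = 7, y_mulch = 7.
Shadow price of mulch = 7.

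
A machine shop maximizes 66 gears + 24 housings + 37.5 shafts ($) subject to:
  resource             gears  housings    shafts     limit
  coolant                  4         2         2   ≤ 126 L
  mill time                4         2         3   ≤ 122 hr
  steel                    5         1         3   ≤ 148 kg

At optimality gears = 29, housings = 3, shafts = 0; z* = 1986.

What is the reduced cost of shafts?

At the optimum: coolant uses 122 of 126 (slack = 4); mill time uses 122 of 122 (binding); steel uses 148 of 148 (binding).
By complementary slackness, y = 0 for the non-binding constraint.
The binding rows give the dual system: 4·y_mill time + 5·y_steel = 66 and 2·y_mill time + 1·y_steel = 24.
→ y_mill time = 9 and y_steel = 6.
Reduced cost of shafts: c₃ − yᵀa₃ = 37.5 − (9·3 + 6·3) = 37.5 − 45 = -7.5.

-7.5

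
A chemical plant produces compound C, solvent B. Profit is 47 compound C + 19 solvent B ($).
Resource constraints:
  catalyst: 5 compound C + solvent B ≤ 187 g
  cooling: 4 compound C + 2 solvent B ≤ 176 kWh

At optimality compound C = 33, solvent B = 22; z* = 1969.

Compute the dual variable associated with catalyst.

Both catalyst and cooling are binding at x*.
Dual feasibility on the basic columns requires 5·y_catalyst + 4·y_cooling = 47, 1·y_catalyst + 2·y_cooling = 19.
→ y_catalyst = 3 and y_cooling = 8.
Shadow price of catalyst = 3.

3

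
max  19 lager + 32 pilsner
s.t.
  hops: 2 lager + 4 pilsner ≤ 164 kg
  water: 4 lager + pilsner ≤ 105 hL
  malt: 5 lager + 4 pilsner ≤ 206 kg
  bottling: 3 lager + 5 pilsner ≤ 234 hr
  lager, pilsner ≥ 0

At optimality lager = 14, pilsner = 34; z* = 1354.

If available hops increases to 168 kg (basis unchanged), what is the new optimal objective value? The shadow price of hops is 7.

Δb = 4, so new z* = 1354 + (7)·(4) = 1354 + 28 = 1382.

1382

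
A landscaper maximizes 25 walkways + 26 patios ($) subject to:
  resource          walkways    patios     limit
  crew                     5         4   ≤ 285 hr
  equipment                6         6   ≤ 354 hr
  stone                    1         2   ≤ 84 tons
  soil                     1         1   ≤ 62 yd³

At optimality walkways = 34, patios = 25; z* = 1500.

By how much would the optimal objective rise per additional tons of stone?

At the optimum: crew uses 270 of 285 (slack = 15); equipment uses 354 of 354 (binding); stone uses 84 of 84 (binding); soil uses 59 of 62 (slack = 3).
Since crew, soil are not tight, their duals are 0.
The binding rows give the dual system: 6·y_equipment + 1·y_stone = 25 and 6·y_equipment + 2·y_stone = 26.
→ y_equipment = 4 and y_stone = 1.
Shadow price of stone = 1.

1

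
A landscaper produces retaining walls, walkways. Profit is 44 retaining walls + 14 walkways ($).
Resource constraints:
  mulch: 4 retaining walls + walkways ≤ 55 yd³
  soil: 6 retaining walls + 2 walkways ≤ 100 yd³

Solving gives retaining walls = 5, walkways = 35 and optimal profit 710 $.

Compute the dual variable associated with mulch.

2

Check each constraint at x*: mulch 55/55 (tight); soil 100/100 (tight).
The binding rows give the dual system: 4·y_mulch + 6·y_soil = 44 and 1·y_mulch + 2·y_soil = 14.
Solving: y_mulch = 2, y_soil = 6.
Shadow price of mulch = 2.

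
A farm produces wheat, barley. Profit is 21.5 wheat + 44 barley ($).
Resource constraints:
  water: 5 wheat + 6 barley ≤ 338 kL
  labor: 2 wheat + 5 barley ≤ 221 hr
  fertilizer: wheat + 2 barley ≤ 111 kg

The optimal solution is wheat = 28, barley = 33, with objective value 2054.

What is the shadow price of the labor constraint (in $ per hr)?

7

Check each constraint at x*: water 338/338 (tight); labor 221/221 (tight); fertilizer 94/111 (slack 17).
Since fertilizer is not tight, its dual is 0.
The binding rows give the dual system: 5·y_water + 2·y_labor = 21.5 and 6·y_water + 5·y_labor = 44.
→ y_water = 1.5 and y_labor = 7.
Shadow price of labor = 7.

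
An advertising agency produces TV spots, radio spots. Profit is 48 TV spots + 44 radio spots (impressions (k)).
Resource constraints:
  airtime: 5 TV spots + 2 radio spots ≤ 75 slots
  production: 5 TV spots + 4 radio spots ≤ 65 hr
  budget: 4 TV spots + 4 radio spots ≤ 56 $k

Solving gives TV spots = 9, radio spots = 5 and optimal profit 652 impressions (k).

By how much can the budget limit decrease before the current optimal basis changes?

4

Binding constraints: production, budget. The basis is B = [[5,4],[4,4]] with det 4.
Per unit decrease in budget, x* moves by d = (1, -1.25).
The basis stays optimal until radio spots reaches 0; allowable decrease = 4 $k.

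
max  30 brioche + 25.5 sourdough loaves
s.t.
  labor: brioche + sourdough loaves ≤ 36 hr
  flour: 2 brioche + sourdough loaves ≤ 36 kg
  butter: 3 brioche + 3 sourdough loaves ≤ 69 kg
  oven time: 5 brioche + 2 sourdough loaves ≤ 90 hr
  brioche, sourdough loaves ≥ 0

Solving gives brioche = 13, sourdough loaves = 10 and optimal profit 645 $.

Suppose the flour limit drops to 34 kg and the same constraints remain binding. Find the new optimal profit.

636

At the optimum: labor uses 23 of 36 (slack = 13); flour uses 36 of 36 (binding); butter uses 69 of 69 (binding); oven time uses 85 of 90 (slack = 5).
Since labor, oven time are not tight, their duals are 0.
Dual feasibility on the basic columns requires 2·y_flour + 3·y_butter = 30, 1·y_flour + 3·y_butter = 25.5.
→ y_flour = 4.5 and y_butter = 7.
Δz = y_flour·Δb = 4.5 × (-2) = -9, so new z* = 645 − 9 = 636.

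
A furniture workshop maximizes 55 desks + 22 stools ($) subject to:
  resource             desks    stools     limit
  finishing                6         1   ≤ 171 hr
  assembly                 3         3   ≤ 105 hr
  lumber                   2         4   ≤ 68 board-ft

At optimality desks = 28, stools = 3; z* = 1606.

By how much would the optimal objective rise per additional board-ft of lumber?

3.5

Check each constraint at x*: finishing 171/171 (tight); assembly 93/105 (slack 12); lumber 68/68 (tight).
Since assembly is not tight, its dual is 0.
The binding rows give the dual system: 6·y_finishing + 2·y_lumber = 55 and 1·y_finishing + 4·y_lumber = 22.
→ y_finishing = 8 and y_lumber = 3.5.
Shadow price of lumber = 3.5.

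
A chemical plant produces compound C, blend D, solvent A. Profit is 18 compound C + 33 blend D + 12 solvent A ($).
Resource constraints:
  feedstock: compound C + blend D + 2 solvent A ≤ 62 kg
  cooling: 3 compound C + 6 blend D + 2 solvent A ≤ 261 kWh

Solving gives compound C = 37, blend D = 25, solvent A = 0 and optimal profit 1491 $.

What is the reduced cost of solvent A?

-4

Both feedstock and cooling are binding at x*.
Dual feasibility on the basic columns requires 1·y_feedstock + 3·y_cooling = 18, 1·y_feedstock + 6·y_cooling = 33.
Solving: y_feedstock = 3, y_cooling = 5.
Reduced cost of solvent A: c₃ − yᵀa₃ = 12 − (3·2 + 5·2) = 12 − 16 = -4.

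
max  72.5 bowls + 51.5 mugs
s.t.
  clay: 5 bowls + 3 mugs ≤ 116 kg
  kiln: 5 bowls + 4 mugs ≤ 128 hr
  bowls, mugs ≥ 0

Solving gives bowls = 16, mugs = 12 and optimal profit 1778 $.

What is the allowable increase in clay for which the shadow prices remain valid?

12

Binding constraints: clay, kiln. The basis is B = [[5,3],[5,4]] with det 5.
Per unit increase in clay, x* moves by d = (0.8, -1).
The basis stays optimal until mugs reaches 0; allowable increase = 12 kg.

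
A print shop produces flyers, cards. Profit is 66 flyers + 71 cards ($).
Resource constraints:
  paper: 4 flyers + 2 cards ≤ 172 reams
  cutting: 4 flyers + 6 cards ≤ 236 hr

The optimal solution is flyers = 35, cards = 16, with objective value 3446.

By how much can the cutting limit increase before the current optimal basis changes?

280

Binding constraints: paper, cutting. The basis is B = [[4,2],[4,6]] with det 16.
Per unit increase in cutting, x* moves by d = (-0.125, 0.25).
The basis stays optimal until flyers reaches 0; allowable increase = 280 hr.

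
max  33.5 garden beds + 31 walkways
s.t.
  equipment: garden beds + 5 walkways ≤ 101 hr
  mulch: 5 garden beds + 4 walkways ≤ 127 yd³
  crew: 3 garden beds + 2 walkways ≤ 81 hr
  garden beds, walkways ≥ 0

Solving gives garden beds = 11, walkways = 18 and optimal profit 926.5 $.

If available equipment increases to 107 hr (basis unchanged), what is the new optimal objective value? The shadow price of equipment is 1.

Δb = 6, so new z* = 926.5 + (1)·(6) = 926.5 + 6 = 932.5.

932.5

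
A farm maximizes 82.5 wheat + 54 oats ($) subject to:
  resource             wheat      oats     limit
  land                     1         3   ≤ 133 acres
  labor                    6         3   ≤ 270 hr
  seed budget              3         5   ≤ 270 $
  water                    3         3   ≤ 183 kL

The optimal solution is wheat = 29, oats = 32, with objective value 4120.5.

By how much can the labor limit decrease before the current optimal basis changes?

Binding constraints: labor, water. The basis is B = [[6,3],[3,3]] with det 9.
Per unit decrease in labor, x* moves by d = (-0.3333, 0.3333).
The basis stays optimal until land becomes binding; allowable decrease = 12 hr.

12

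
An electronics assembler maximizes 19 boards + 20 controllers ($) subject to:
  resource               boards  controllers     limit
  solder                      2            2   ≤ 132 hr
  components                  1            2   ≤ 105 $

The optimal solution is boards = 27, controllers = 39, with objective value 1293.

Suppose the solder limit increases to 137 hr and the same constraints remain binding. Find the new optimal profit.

1338

Check each constraint at x*: solder 132/132 (tight); components 105/105 (tight).
Dual feasibility on the basic columns requires 2·y_solder + 1·y_components = 19, 2·y_solder + 2·y_components = 20.
Solving: y_solder = 9, y_components = 1.
Δz = y_solder·Δb = 9 × (5) = 45, so new z* = 1293 + 45 = 1338.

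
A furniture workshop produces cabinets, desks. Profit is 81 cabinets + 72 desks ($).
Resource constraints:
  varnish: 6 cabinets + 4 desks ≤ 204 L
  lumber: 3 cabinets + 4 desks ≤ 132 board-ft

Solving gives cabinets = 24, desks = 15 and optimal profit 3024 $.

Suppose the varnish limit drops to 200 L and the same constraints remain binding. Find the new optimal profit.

2988

Both varnish and lumber are binding at x*.
The binding rows give the dual system: 6·y_varnish + 3·y_lumber = 81 and 4·y_varnish + 4·y_lumber = 72.
This yields shadow prices y_varnish = 9, y_lumber = 9.
Δz = y_varnish·Δb = 9 × (-4) = -36, so new z* = 3024 − 36 = 2988.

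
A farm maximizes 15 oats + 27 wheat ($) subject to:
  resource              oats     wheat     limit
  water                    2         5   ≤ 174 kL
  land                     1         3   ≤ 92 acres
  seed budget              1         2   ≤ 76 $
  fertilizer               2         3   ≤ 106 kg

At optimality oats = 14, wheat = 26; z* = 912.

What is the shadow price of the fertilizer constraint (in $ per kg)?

6

Binding: land and fertilizer. Non-binding: water (16 unused), seed budget (10 unused).
By complementary slackness, y = 0 for the non-binding constraints.
Dual feasibility on the basic columns requires 1·y_land + 2·y_fertilizer = 15, 3·y_land + 3·y_fertilizer = 27.
→ y_land = 3 and y_fertilizer = 6.
Shadow price of fertilizer = 6.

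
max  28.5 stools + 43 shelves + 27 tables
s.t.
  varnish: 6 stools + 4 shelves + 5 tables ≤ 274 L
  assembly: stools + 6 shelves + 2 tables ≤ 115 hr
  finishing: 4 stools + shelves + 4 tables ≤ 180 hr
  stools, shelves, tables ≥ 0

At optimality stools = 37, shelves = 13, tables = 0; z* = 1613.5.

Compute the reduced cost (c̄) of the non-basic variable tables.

-2

Check each constraint at x*: varnish 274/274 (tight); assembly 115/115 (tight); finishing 161/180 (slack 19).
Slack constraints have shadow price 0 (complementary slackness).
From A_Bᵀ y = c: 6·y_varnish + 1·y_assembly = 28.5; 4·y_varnish + 6·y_assembly = 43.
This yields shadow prices y_varnish = 4, y_assembly = 4.5.
Reduced cost of tables: c₃ − yᵀa₃ = 27 − (4·5 + 4.5·2) = 27 − 29 = -2.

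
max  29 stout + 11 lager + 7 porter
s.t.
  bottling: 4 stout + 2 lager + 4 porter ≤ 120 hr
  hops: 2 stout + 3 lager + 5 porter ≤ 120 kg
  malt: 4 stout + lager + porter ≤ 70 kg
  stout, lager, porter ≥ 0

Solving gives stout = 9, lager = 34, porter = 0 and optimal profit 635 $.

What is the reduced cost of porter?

-7

At the optimum: bottling uses 104 of 120 (slack = 16); hops uses 120 of 120 (binding); malt uses 70 of 70 (binding).
By complementary slackness, y = 0 for the non-binding constraint.
Dual feasibility on the basic columns requires 2·y_hops + 4·y_malt = 29, 3·y_hops + 1·y_malt = 11.
→ y_hops = 1.5 and y_malt = 6.5.
Reduced cost of porter: c₃ − yᵀa₃ = 7 − (1.5·5 + 6.5·1) = 7 − 14 = -7.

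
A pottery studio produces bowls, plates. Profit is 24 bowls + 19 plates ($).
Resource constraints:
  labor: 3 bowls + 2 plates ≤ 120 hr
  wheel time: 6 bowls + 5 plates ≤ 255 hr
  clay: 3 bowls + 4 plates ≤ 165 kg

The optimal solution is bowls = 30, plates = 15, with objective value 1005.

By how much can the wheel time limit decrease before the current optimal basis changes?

Binding constraints: labor, wheel time. The basis is B = [[3,2],[6,5]] with det 3.
Per unit decrease in wheel time, x* moves by d = (0.6667, -1).
The basis stays optimal until plates reaches 0; allowable decrease = 15 hr.

15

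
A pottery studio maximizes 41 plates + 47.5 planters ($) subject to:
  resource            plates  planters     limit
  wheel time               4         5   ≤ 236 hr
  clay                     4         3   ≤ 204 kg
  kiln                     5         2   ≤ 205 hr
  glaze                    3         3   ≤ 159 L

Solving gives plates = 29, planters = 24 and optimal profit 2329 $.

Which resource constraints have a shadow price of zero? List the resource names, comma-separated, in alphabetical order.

clay, kiln

wheel time: 236/236 (binding)
clay: 188/204 (slack 16)
kiln: 193/205 (slack 12)
glaze: 159/159 (binding)
By complementary slackness, a constraint with positive slack has shadow price 0 → clay, kiln.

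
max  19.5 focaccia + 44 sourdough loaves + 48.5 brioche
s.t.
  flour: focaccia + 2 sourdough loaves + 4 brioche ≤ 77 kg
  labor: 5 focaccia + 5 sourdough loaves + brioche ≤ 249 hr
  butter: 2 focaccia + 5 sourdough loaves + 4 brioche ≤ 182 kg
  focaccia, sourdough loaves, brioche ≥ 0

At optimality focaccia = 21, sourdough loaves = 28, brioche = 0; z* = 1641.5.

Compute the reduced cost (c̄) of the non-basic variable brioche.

-9.5

Check each constraint at x*: flour 77/77 (tight); labor 245/249 (slack 4); butter 182/182 (tight).
Since labor is not tight, its dual is 0.
From A_Bᵀ y = c: 1·y_flour + 2·y_butter = 19.5; 2·y_flour + 5·y_butter = 44.
→ y_flour = 9.5 and y_butter = 5.
Reduced cost of brioche: c₃ − yᵀa₃ = 48.5 − (9.5·4 + 5·4) = 48.5 − 58 = -9.5.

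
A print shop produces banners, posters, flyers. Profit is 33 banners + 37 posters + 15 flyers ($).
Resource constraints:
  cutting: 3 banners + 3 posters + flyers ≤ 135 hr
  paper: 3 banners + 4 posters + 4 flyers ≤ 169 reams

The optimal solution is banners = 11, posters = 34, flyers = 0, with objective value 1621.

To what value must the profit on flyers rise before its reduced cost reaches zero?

23

Check each constraint at x*: cutting 135/135 (tight); paper 169/169 (tight).
From A_Bᵀ y = c: 3·y_cutting + 3·y_paper = 33; 3·y_cutting + 4·y_paper = 37.
This yields shadow prices y_cutting = 7, y_paper = 4.
flyers enters the basis when its profit ≥ yᵀa₃ = 7·1 + 4·4 = 23.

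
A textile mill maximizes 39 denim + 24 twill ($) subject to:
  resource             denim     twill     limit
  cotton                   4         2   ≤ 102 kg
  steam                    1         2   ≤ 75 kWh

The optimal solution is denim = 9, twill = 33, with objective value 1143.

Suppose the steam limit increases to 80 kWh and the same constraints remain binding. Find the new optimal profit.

1158

At the optimum: cotton uses 102 of 102 (binding); steam uses 75 of 75 (binding).
The binding rows give the dual system: 4·y_cotton + 1·y_steam = 39 and 2·y_cotton + 2·y_steam = 24.
Solving: y_cotton = 9, y_steam = 3.
Δz = y_steam·Δb = 3 × (5) = 15, so new z* = 1143 + 15 = 1158.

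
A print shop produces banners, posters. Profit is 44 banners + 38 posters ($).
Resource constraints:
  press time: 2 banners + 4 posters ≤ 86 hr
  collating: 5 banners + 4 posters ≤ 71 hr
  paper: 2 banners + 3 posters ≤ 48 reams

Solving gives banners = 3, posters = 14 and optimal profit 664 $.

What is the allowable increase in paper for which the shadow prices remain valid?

Binding constraints: collating, paper. The basis is B = [[5,4],[2,3]] with det 7.
Per unit increase in paper, x* moves by d = (-0.5714, 0.7143).
The basis stays optimal until banners reaches 0; allowable increase = 5.25 reams.

5.25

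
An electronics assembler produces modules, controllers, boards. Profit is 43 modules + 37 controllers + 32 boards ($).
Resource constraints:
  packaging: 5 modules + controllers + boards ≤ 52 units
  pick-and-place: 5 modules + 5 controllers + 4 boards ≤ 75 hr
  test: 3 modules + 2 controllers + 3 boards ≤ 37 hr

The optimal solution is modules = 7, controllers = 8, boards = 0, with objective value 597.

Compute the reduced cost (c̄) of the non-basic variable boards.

-6

At the optimum: packaging uses 43 of 52 (slack = 9); pick-and-place uses 75 of 75 (binding); test uses 37 of 37 (binding).
Slack constraints have shadow price 0 (complementary slackness).
Dual feasibility on the basic columns requires 5·y_pick-and-place + 3·y_test = 43, 5·y_pick-and-place + 2·y_test = 37.
This yields shadow prices y_pick-and-place = 5, y_test = 6.
Reduced cost of boards: c₃ − yᵀa₃ = 32 − (5·4 + 6·3) = 32 − 38 = -6.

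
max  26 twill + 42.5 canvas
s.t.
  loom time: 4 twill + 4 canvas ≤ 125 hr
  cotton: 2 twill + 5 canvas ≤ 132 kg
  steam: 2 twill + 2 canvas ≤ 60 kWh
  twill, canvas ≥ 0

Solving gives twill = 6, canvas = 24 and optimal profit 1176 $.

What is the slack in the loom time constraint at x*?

5

loom time used = 4·6 + 4·24 = 120; slack = 125 − 120 = 5.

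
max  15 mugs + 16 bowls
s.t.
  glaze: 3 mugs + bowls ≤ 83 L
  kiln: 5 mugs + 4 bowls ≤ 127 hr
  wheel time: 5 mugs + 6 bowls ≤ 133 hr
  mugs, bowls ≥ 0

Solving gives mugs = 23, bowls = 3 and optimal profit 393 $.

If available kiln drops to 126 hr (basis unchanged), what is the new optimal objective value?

Binding: kiln and wheel time. Non-binding: glaze (11 unused).
By complementary slackness, y = 0 for the non-binding constraint.
Dual feasibility on the basic columns requires 5·y_kiln + 5·y_wheel time = 15, 4·y_kiln + 6·y_wheel time = 16.
This yields shadow prices y_kiln = 1, y_wheel time = 2.
Δz = y_kiln·Δb = 1 × (-1) = -1, so new z* = 393 − 1 = 392.

392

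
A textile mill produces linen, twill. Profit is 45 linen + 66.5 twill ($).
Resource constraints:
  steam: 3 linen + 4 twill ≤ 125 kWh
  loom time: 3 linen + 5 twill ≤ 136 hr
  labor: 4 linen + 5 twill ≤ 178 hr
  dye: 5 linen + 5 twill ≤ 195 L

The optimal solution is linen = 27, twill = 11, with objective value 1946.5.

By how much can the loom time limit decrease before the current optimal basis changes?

3

Binding constraints: steam, loom time. The basis is B = [[3,4],[3,5]] with det 3.
Per unit decrease in loom time, x* moves by d = (1.3333, -1).
The basis stays optimal until dye becomes binding; allowable decrease = 3 hr.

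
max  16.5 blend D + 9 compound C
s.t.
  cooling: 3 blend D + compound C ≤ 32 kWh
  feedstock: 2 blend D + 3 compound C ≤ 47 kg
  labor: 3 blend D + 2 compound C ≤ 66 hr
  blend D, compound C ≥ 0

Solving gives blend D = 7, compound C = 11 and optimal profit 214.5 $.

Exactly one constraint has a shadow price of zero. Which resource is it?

labor

cooling: 32/32 (binding)
feedstock: 47/47 (binding)
labor: 43/66 (slack 23)
By complementary slackness, a constraint with positive slack has shadow price 0 → labor.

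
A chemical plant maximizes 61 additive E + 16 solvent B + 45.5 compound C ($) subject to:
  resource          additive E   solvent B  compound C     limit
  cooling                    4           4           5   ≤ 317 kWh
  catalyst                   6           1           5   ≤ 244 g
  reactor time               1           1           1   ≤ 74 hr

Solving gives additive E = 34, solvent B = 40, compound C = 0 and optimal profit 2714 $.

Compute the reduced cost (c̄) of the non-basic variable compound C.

-6.5

Binding: catalyst and reactor time. Non-binding: cooling (21 unused).
Slack constraints have shadow price 0 (complementary slackness).
From A_Bᵀ y = c: 6·y_catalyst + 1·y_reactor time = 61; 1·y_catalyst + 1·y_reactor time = 16.
Solving: y_catalyst = 9, y_reactor time = 7.
Reduced cost of compound C: c₃ − yᵀa₃ = 45.5 − (9·5 + 7·1) = 45.5 − 52 = -6.5.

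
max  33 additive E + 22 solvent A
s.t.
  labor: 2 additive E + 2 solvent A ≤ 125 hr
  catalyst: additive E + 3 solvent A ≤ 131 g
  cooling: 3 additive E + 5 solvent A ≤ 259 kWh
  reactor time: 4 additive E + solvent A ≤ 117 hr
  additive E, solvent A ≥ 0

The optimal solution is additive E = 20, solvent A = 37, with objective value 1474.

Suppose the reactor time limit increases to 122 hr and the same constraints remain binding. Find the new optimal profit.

1509

At the optimum: labor uses 114 of 125 (slack = 11); catalyst uses 131 of 131 (binding); cooling uses 245 of 259 (slack = 14); reactor time uses 117 of 117 (binding).
Since labor, cooling are not tight, their duals are 0.
From A_Bᵀ y = c: 1·y_catalyst + 4·y_reactor time = 33; 3·y_catalyst + 1·y_reactor time = 22.
Solving: y_catalyst = 5, y_reactor time = 7.
Δz = y_reactor time·Δb = 7 × (5) = 35, so new z* = 1474 + 35 = 1509.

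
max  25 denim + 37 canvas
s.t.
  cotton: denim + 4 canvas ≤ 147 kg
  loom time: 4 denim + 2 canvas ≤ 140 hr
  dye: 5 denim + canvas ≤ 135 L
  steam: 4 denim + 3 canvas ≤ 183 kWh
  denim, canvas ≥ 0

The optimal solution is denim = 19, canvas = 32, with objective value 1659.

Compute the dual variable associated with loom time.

4.5

Binding: cotton and loom time. Non-binding: dye (8 unused), steam (11 unused).
Since dye, steam are not tight, their duals are 0.
Dual feasibility on the basic columns requires 1·y_cotton + 4·y_loom time = 25, 4·y_cotton + 2·y_loom time = 37.
→ y_cotton = 7 and y_loom time = 4.5.
Shadow price of loom time = 4.5.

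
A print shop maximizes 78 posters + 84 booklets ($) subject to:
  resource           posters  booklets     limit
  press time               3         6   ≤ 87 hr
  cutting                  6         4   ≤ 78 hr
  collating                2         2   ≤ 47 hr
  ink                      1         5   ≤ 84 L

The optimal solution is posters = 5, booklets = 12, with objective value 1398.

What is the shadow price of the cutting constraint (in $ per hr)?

At the optimum: press time uses 87 of 87 (binding); cutting uses 78 of 78 (binding); collating uses 34 of 47 (slack = 13); ink uses 65 of 84 (slack = 19).
Since collating, ink are not tight, their duals are 0.
From A_Bᵀ y = c: 3·y_press time + 6·y_cutting = 78; 6·y_press time + 4·y_cutting = 84.
This yields shadow prices y_press time = 8, y_cutting = 9.
Shadow price of cutting = 9.

9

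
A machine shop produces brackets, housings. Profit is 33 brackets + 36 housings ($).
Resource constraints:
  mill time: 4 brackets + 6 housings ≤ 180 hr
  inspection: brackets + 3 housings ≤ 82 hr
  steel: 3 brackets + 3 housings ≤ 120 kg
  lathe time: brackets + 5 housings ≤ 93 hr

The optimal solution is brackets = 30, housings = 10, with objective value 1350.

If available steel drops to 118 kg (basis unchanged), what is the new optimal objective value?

1332

Binding: mill time and steel. Non-binding: inspection (22 unused), lathe time (13 unused).
Slack constraints have shadow price 0 (complementary slackness).
Dual feasibility on the basic columns requires 4·y_mill time + 3·y_steel = 33, 6·y_mill time + 3·y_steel = 36.
→ y_mill time = 1.5 and y_steel = 9.
Δz = y_steel·Δb = 9 × (-2) = -18, so new z* = 1350 − 18 = 1332.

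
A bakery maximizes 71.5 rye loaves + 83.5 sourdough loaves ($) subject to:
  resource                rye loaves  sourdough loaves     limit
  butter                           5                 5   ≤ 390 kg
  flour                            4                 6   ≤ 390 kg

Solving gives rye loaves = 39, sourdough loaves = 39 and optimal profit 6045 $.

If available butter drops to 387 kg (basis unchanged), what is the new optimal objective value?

6016.5

Check each constraint at x*: butter 390/390 (tight); flour 390/390 (tight).
The binding rows give the dual system: 5·y_butter + 4·y_flour = 71.5 and 5·y_butter + 6·y_flour = 83.5.
→ y_butter = 9.5 and y_flour = 6.
Δz = y_butter·Δb = 9.5 × (-3) = -28.5, so new z* = 6045 − 28.5 = 6016.5.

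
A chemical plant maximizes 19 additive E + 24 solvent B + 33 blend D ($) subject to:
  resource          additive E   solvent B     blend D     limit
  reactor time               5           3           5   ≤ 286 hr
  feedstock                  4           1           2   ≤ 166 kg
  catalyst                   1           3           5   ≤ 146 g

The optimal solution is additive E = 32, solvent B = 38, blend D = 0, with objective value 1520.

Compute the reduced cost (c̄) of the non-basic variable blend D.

Check each constraint at x*: reactor time 274/286 (slack 12); feedstock 166/166 (tight); catalyst 146/146 (tight).
By complementary slackness, y = 0 for the non-binding constraint.
Dual feasibility on the basic columns requires 4·y_feedstock + 1·y_catalyst = 19, 1·y_feedstock + 3·y_catalyst = 24.
Solving: y_feedstock = 3, y_catalyst = 7.
Reduced cost of blend D: c₃ − yᵀa₃ = 33 − (3·2 + 7·5) = 33 − 41 = -8.

-8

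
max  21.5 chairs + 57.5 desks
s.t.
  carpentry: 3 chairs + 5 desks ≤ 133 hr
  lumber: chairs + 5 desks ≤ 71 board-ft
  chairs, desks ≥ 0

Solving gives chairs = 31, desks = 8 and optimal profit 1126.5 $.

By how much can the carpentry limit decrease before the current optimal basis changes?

62

Binding constraints: carpentry, lumber. The basis is B = [[3,5],[1,5]] with det 10.
Per unit decrease in carpentry, x* moves by d = (-0.5, 0.1).
The basis stays optimal until chairs reaches 0; allowable decrease = 62 hr.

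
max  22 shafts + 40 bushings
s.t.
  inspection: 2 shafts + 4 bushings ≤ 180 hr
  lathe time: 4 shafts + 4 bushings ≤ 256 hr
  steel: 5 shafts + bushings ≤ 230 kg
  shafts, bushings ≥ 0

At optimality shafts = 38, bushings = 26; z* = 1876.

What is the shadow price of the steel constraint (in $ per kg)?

0

Binding: inspection and lathe time. Non-binding: steel (14 unused).
Since steel is not tight, its dual is 0.
From A_Bᵀ y = c: 2·y_inspection + 4·y_lathe time = 22; 4·y_inspection + 4·y_lathe time = 40.
→ y_inspection = 9 and y_lathe time = 1.
Shadow price of steel = 0.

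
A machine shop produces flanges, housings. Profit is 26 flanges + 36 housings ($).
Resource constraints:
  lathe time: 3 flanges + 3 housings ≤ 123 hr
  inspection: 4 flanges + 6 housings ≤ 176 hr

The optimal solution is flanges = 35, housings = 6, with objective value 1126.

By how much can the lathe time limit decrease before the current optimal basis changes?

35

Binding constraints: lathe time, inspection. The basis is B = [[3,3],[4,6]] with det 6.
Per unit decrease in lathe time, x* moves by d = (-1, 0.6667).
The basis stays optimal until flanges reaches 0; allowable decrease = 35 hr.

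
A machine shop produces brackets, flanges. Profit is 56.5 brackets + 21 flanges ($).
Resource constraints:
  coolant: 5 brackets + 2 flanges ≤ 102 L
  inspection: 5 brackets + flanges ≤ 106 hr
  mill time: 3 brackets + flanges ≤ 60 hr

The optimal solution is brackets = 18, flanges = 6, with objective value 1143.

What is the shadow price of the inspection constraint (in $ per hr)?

0

Binding: coolant and mill time. Non-binding: inspection (10 unused).
Slack constraints have shadow price 0 (complementary slackness).
Dual feasibility on the basic columns requires 5·y_coolant + 3·y_mill time = 56.5, 2·y_coolant + 1·y_mill time = 21.
Solving: y_coolant = 6.5, y_mill time = 8.
Shadow price of inspection = 0.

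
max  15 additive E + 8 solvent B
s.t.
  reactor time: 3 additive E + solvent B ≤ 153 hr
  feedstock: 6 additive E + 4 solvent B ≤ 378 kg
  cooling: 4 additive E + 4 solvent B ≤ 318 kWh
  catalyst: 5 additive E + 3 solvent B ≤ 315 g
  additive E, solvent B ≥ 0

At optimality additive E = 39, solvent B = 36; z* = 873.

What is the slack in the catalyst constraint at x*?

12

catalyst used = 5·39 + 3·36 = 303; slack = 315 − 303 = 12.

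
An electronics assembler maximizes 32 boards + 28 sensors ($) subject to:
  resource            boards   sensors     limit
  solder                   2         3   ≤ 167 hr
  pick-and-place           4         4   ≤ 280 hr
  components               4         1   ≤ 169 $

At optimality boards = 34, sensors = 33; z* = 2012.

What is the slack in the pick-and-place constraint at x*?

pick-and-place used = 4·34 + 4·33 = 268; slack = 280 − 268 = 12.

12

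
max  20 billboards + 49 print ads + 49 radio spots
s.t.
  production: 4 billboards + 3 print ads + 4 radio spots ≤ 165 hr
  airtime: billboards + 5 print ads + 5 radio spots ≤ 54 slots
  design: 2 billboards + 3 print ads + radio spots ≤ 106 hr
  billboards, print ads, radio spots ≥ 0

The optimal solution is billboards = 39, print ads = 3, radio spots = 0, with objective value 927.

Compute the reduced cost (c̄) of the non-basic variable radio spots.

At the optimum: production uses 165 of 165 (binding); airtime uses 54 of 54 (binding); design uses 87 of 106 (slack = 19).
Since design is not tight, its dual is 0.
Dual feasibility on the basic columns requires 4·y_production + 1·y_airtime = 20, 3·y_production + 5·y_airtime = 49.
Solving: y_production = 3, y_airtime = 8.
Reduced cost of radio spots: c₃ − yᵀa₃ = 49 − (3·4 + 8·5) = 49 − 52 = -3.

-3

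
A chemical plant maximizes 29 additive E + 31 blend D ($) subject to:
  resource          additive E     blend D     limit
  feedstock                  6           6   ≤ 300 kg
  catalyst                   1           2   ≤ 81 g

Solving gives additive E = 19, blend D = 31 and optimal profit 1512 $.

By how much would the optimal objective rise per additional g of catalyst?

Both feedstock and catalyst are binding at x*.
Dual feasibility on the basic columns requires 6·y_feedstock + 1·y_catalyst = 29, 6·y_feedstock + 2·y_catalyst = 31.
Solving: y_feedstock = 4.5, y_catalyst = 2.
Shadow price of catalyst = 2.

2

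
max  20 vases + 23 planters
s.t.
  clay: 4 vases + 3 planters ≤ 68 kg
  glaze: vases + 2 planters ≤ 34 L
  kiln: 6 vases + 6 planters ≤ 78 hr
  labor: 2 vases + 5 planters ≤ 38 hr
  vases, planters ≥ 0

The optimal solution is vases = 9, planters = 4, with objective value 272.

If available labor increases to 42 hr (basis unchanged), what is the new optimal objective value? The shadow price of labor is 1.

Δb = 4, so new z* = 272 + (1)·(4) = 272 + 4 = 276.

276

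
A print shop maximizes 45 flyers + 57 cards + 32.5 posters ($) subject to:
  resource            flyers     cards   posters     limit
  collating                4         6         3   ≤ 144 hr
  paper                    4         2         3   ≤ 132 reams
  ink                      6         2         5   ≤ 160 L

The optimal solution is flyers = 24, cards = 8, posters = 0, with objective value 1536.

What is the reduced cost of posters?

Check each constraint at x*: collating 144/144 (tight); paper 112/132 (slack 20); ink 160/160 (tight).
Slack constraints have shadow price 0 (complementary slackness).
Dual feasibility on the basic columns requires 4·y_collating + 6·y_ink = 45, 6·y_collating + 2·y_ink = 57.
This yields shadow prices y_collating = 9, y_ink = 1.5.
Reduced cost of posters: c₃ − yᵀa₃ = 32.5 − (9·3 + 1.5·5) = 32.5 − 34.5 = -2.

-2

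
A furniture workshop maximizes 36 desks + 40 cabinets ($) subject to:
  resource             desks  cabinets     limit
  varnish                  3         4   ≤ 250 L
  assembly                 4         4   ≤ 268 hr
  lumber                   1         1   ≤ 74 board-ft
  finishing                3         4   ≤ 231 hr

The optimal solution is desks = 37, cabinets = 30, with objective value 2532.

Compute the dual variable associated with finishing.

4

Check each constraint at x*: varnish 231/250 (slack 19); assembly 268/268 (tight); lumber 67/74 (slack 7); finishing 231/231 (tight).
By complementary slackness, y = 0 for the non-binding constraints.
Dual feasibility on the basic columns requires 4·y_assembly + 3·y_finishing = 36, 4·y_assembly + 4·y_finishing = 40.
This yields shadow prices y_assembly = 6, y_finishing = 4.
Shadow price of finishing = 4.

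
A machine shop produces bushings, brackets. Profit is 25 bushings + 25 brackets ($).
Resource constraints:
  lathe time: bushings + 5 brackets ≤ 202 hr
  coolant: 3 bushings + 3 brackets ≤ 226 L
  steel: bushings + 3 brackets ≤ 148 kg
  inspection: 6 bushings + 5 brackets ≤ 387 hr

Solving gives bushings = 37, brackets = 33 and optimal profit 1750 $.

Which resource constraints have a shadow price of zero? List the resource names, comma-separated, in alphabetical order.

lathe time: 202/202 (binding)
coolant: 210/226 (slack 16)
steel: 136/148 (slack 12)
inspection: 387/387 (binding)
By complementary slackness, a constraint with positive slack has shadow price 0 → coolant, steel.

coolant, steel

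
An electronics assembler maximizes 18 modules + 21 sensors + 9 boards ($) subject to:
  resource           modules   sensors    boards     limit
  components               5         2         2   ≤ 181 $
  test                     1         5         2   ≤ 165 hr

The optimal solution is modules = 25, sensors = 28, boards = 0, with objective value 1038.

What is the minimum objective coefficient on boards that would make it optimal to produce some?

12

Check each constraint at x*: components 181/181 (tight); test 165/165 (tight).
From A_Bᵀ y = c: 5·y_components + 1·y_test = 18; 2·y_components + 5·y_test = 21.
Solving: y_components = 3, y_test = 3.
boards enters the basis when its profit ≥ yᵀa₃ = 3·2 + 3·2 = 12.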